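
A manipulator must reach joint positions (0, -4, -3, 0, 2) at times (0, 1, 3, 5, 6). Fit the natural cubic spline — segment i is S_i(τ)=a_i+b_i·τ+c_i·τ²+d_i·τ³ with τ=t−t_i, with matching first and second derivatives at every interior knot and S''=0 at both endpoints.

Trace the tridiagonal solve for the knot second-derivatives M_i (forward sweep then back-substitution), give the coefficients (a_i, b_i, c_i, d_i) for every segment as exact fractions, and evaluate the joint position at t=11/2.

Δ: Δ0=-4, Δ1=1/2, Δ2=3/2, Δ3=2
row 1: diag=6, rhs=27; c'=1/3, d'=9/2
row 2: denom=8−2·1/3=22/3; d'=(6−2·9/2)/(22/3)=-9/22
row 3: denom=6−2·3/11=60/11; d'=(3−2·-9/22)/(60/11)=7/10
back: M3=7/10
back: M2=-9/22−3/11·7/10=-3/5
back: M1=9/2−1/3·-3/5=47/10
M: M0=0, M1=47/10, M2=-3/5, M3=7/10, M4=0
seg 0: a=0, c=M0/2=0, d=(M1−M0)/(6·1)=47/60, b=Δ0−h0·(2M0+M1)/6=-287/60
seg 1: a=-4, c=M1/2=47/20, d=(M2−M1)/(6·2)=-53/120, b=Δ1−h1·(2M1+M2)/6=-73/30
seg 2: a=-3, c=M2/2=-3/10, d=(M3−M2)/(6·2)=13/120, b=Δ2−h2·(2M2+M3)/6=5/3
seg 3: a=0, c=M3/2=7/20, d=(M4−M3)/(6·1)=-7/60, b=Δ3−h3·(2M3+M4)/6=53/30
t_q=11/2 → seg 3, τ=1/2; S=0+53/30·τ+7/20·τ²+-7/60·τ³=153/160

  seg 0: a=0 b=-287/60 c=0 d=47/60
  seg 1: a=-4 b=-73/30 c=47/20 d=-53/120
  seg 2: a=-3 b=5/3 c=-3/10 d=13/120
  seg 3: a=0 b=53/30 c=7/20 d=-7/60
S(11/2) = 153/160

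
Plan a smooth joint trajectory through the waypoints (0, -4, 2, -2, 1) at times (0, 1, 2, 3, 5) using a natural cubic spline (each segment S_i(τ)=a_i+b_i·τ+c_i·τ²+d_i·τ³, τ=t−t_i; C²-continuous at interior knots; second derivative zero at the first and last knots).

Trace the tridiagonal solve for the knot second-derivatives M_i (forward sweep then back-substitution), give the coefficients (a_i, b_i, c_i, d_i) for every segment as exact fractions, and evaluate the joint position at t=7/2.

Δ: Δ0=-4, Δ1=6, Δ2=-4, Δ3=3/2
row 1: diag=4, rhs=60; c'=1/4, d'=15
row 2: denom=4−1·1/4=15/4; d'=(-60−1·15)/(15/4)=-20
row 3: denom=6−1·4/15=86/15; d'=(33−1·-20)/(86/15)=795/86
back: M3=795/86
back: M2=-20−4/15·795/86=-966/43
back: M1=15−1/4·-966/43=1773/86
M: M0=0, M1=1773/86, M2=-966/43, M3=795/86, M4=0
seg 0: a=0, c=M0/2=0, d=(M1−M0)/(6·1)=591/172, b=Δ0−h0·(2M0+M1)/6=-1279/172
seg 1: a=-4, c=M1/2=1773/172, d=(M2−M1)/(6·1)=-1235/172, b=Δ1−h1·(2M1+M2)/6=247/86
seg 2: a=2, c=M2/2=-483/43, d=(M3−M2)/(6·1)=909/172, b=Δ2−h2·(2M2+M3)/6=335/172
seg 3: a=-2, c=M3/2=795/172, d=(M4−M3)/(6·2)=-265/344, b=Δ3−h3·(2M3+M4)/6=-401/86
t_q=7/2 → seg 3, τ=1/2; S=-2+-401/86·τ+795/172·τ²+-265/344·τ³=-9005/2752

  seg 0: a=0 b=-1279/172 c=0 d=591/172
  seg 1: a=-4 b=247/86 c=1773/172 d=-1235/172
  seg 2: a=2 b=335/172 c=-483/43 d=909/172
  seg 3: a=-2 b=-401/86 c=795/172 d=-265/344
S(7/2) = -9005/2752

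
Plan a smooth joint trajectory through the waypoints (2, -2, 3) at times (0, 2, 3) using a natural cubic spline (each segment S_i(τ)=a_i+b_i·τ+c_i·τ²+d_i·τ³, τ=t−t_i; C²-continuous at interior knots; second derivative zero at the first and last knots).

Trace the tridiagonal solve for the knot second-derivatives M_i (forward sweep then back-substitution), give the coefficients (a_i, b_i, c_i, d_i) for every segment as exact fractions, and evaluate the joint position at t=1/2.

  seg 0: a=2 b=-13/3 c=0 d=7/12
  seg 1: a=-2 b=8/3 c=7/2 d=-7/6
S(1/2) = -3/32

Δ: Δ0=-2, Δ1=5
row 1: diag=6, rhs=42; c'=1/6, d'=7
back: M1=7
M: M0=0, M1=7, M2=0
seg 0: a=2, c=M0/2=0, d=(M1−M0)/(6·2)=7/12, b=Δ0−h0·(2M0+M1)/6=-13/3
seg 1: a=-2, c=M1/2=7/2, d=(M2−M1)/(6·1)=-7/6, b=Δ1−h1·(2M1+M2)/6=8/3
t_q=1/2 → seg 0, τ=1/2; S=2+-13/3·τ+0·τ²+7/12·τ³=-3/32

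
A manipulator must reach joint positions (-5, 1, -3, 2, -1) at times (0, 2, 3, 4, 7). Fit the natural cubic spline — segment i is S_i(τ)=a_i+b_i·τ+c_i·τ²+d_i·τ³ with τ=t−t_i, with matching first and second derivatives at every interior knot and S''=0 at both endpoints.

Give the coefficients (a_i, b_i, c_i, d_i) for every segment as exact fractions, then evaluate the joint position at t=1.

Δ: Δ0=3, Δ1=-4, Δ2=5, Δ3=-1
row 1: diag=6, rhs=-42; c'=1/6, d'=-7
row 2: denom=4−1·1/6=23/6; d'=(54−1·-7)/(23/6)=366/23
row 3: denom=8−1·6/23=178/23; d'=(-36−1·366/23)/(178/23)=-597/89
back: M3=-597/89
back: M2=366/23−6/23·-597/89=1572/89
back: M1=-7−1/6·1572/89=-885/89
M: M0=0, M1=-885/89, M2=1572/89, M3=-597/89, M4=0
seg 0: a=-5, c=M0/2=0, d=(M1−M0)/(6·2)=-295/356, b=Δ0−h0·(2M0+M1)/6=562/89
seg 1: a=1, c=M1/2=-885/178, d=(M2−M1)/(6·1)=819/178, b=Δ1−h1·(2M1+M2)/6=-323/89
seg 2: a=-3, c=M2/2=786/89, d=(M3−M2)/(6·1)=-723/178, b=Δ2−h2·(2M2+M3)/6=41/178
seg 3: a=2, c=M3/2=-597/178, d=(M4−M3)/(6·3)=199/534, b=Δ3−h3·(2M3+M4)/6=508/89
t_q=1 → seg 0, τ=1; S=-5+562/89·τ+0·τ²+-295/356·τ³=173/356

  seg 0: a=-5 b=562/89 c=0 d=-295/356
  seg 1: a=1 b=-323/89 c=-885/178 d=819/178
  seg 2: a=-3 b=41/178 c=786/89 d=-723/178
  seg 3: a=2 b=508/89 c=-597/178 d=199/534
S(1) = 173/356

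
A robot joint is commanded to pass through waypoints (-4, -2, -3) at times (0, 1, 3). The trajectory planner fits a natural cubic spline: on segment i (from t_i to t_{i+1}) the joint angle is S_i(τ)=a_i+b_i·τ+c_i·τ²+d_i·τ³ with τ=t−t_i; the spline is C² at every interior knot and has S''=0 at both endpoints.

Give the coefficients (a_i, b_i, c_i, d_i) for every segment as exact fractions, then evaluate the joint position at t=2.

  seg 0: a=-4 b=29/12 c=0 d=-5/12
  seg 1: a=-2 b=7/6 c=-5/4 d=5/24
S(2) = -15/8

Δ: Δ0=2, Δ1=-1/2
row 1: diag=6, rhs=-15; c'=1/3, d'=-5/2
back: M1=-5/2
M: M0=0, M1=-5/2, M2=0
seg 0: a=-4, c=M0/2=0, d=(M1−M0)/(6·1)=-5/12, b=Δ0−h0·(2M0+M1)/6=29/12
seg 1: a=-2, c=M1/2=-5/4, d=(M2−M1)/(6·2)=5/24, b=Δ1−h1·(2M1+M2)/6=7/6
t_q=2 → seg 1, τ=1; S=-2+7/6·τ+-5/4·τ²+5/24·τ³=-15/8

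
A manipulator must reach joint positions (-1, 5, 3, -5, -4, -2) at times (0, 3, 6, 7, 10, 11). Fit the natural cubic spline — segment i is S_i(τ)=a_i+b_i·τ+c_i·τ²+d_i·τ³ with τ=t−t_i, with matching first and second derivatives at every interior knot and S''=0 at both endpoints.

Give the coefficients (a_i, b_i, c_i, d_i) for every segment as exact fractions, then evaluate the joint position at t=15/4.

  seg 0: a=-1 b=961/521 c=0 d=9/521
  seg 1: a=5 b=1204/521 c=81/521 d=-5383/14067
  seg 2: a=3 b=-3693/521 c=-5140/1563 d=3715/1563
  seg 3: a=-5 b=-10214/1563 c=6005/1563 d=-7280/14067
  seg 4: a=-4 b=3976/1563 c=-425/521 d=425/1563
S(15/4) = 222045/33344

Δ: Δ0=2, Δ1=-2/3, Δ2=-8, Δ3=1/3, Δ4=2
row 1: diag=12, rhs=-16; c'=1/4, d'=-4/3
row 2: denom=8−3·1/4=29/4; d'=(-44−3·-4/3)/(29/4)=-160/29
row 3: denom=8−1·4/29=228/29; d'=(50−1·-160/29)/(228/29)=805/114
row 4: denom=8−3·29/76=521/76; d'=(10−3·805/114)/(521/76)=-850/521
back: M4=-850/521
back: M3=805/114−29/76·-850/521=12010/1563
back: M2=-160/29−4/29·12010/1563=-10280/1563
back: M1=-4/3−1/4·-10280/1563=162/521
M: M0=0, M1=162/521, M2=-10280/1563, M3=12010/1563, M4=-850/521, M5=0
seg 0: a=-1, c=M0/2=0, d=(M1−M0)/(6·3)=9/521, b=Δ0−h0·(2M0+M1)/6=961/521
seg 1: a=5, c=M1/2=81/521, d=(M2−M1)/(6·3)=-5383/14067, b=Δ1−h1·(2M1+M2)/6=1204/521
seg 2: a=3, c=M2/2=-5140/1563, d=(M3−M2)/(6·1)=3715/1563, b=Δ2−h2·(2M2+M3)/6=-3693/521
seg 3: a=-5, c=M3/2=6005/1563, d=(M4−M3)/(6·3)=-7280/14067, b=Δ3−h3·(2M3+M4)/6=-10214/1563
seg 4: a=-4, c=M4/2=-425/521, d=(M5−M4)/(6·1)=425/1563, b=Δ4−h4·(2M4+M5)/6=3976/1563
t_q=15/4 → seg 1, τ=3/4; S=5+1204/521·τ+81/521·τ²+-5383/14067·τ³=222045/33344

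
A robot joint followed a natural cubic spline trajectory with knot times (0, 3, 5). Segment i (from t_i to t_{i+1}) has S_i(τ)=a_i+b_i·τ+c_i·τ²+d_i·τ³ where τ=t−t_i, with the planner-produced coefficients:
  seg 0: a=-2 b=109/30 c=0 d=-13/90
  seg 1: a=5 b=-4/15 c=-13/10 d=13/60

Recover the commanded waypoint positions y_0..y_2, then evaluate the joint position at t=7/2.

y_0=-2 y_1=5 y_2=1
S(7/2) = 731/160

y_0 = S_0(0) = a_0 = -2
y_1 = S_1(0) = a_1 = 5
y_2 = S_1(2) = 1
t_q=7/2 is in segment 1 (τ=1/2); S_1(τ)=731/160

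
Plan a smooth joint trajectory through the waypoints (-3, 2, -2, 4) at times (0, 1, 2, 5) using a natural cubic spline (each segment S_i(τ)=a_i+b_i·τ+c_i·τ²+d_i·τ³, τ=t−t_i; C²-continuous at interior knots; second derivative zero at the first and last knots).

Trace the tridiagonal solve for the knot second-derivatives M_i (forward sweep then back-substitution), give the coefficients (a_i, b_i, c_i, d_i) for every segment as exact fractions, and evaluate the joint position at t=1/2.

  seg 0: a=-3 b=233/31 c=0 d=-78/31
  seg 1: a=2 b=-1/31 c=-234/31 d=111/31
  seg 2: a=-2 b=-136/31 c=99/31 d=-11/31
S(1/2) = 55/124

Δ: Δ0=5, Δ1=-4, Δ2=2
row 1: diag=4, rhs=-54; c'=1/4, d'=-27/2
row 2: denom=8−1·1/4=31/4; d'=(36−1·-27/2)/(31/4)=198/31
back: M2=198/31
back: M1=-27/2−1/4·198/31=-468/31
M: M0=0, M1=-468/31, M2=198/31, M3=0
seg 0: a=-3, c=M0/2=0, d=(M1−M0)/(6·1)=-78/31, b=Δ0−h0·(2M0+M1)/6=233/31
seg 1: a=2, c=M1/2=-234/31, d=(M2−M1)/(6·1)=111/31, b=Δ1−h1·(2M1+M2)/6=-1/31
seg 2: a=-2, c=M2/2=99/31, d=(M3−M2)/(6·3)=-11/31, b=Δ2−h2·(2M2+M3)/6=-136/31
t_q=1/2 → seg 0, τ=1/2; S=-3+233/31·τ+0·τ²+-78/31·τ³=55/124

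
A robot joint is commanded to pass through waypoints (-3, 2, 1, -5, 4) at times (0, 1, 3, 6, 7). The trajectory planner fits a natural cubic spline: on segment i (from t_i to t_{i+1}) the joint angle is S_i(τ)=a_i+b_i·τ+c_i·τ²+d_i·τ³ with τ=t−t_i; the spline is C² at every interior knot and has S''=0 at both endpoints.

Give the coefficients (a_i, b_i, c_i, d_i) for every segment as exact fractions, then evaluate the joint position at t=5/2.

Δ: Δ0=5, Δ1=-1/2, Δ2=-2, Δ3=9
row 1: diag=6, rhs=-33; c'=1/3, d'=-11/2
row 2: denom=10−2·1/3=28/3; d'=(-9−2·-11/2)/(28/3)=3/14
row 3: denom=8−3·9/28=197/28; d'=(66−3·3/14)/(197/28)=1830/197
back: M3=1830/197
back: M2=3/14−9/28·1830/197=-546/197
back: M1=-11/2−1/3·-546/197=-1803/394
M: M0=0, M1=-1803/394, M2=-546/197, M3=1830/197, M4=0
seg 0: a=-3, c=M0/2=0, d=(M1−M0)/(6·1)=-601/788, b=Δ0−h0·(2M0+M1)/6=4541/788
seg 1: a=2, c=M1/2=-1803/788, d=(M2−M1)/(6·2)=237/1576, b=Δ1−h1·(2M1+M2)/6=1369/394
seg 2: a=1, c=M2/2=-273/197, d=(M3−M2)/(6·3)=132/197, b=Δ2−h2·(2M2+M3)/6=-763/197
seg 3: a=-5, c=M3/2=915/197, d=(M4−M3)/(6·1)=-305/197, b=Δ3−h3·(2M3+M4)/6=1163/197
t_q=5/2 → seg 1, τ=3/2; S=2+1369/394·τ+-1803/788·τ²+237/1576·τ³=32419/12608

  seg 0: a=-3 b=4541/788 c=0 d=-601/788
  seg 1: a=2 b=1369/394 c=-1803/788 d=237/1576
  seg 2: a=1 b=-763/197 c=-273/197 d=132/197
  seg 3: a=-5 b=1163/197 c=915/197 d=-305/197
S(5/2) = 32419/12608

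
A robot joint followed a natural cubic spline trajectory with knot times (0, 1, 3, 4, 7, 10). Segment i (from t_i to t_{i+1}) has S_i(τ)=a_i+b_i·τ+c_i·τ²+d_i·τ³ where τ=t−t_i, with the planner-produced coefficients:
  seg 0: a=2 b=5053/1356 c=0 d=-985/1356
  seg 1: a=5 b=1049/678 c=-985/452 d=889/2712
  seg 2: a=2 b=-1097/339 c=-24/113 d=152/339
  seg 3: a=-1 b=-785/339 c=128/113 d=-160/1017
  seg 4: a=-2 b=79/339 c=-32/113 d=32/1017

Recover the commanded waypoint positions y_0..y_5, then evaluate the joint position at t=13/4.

y_0 = S_0(0) = a_0 = 2
y_1 = S_1(0) = a_1 = 5
y_2 = S_2(0) = a_2 = 2
y_3 = S_3(0) = a_3 = -1
y_4 = S_4(0) = a_4 = -2
y_5 = S_4(3) = -3
t_q=13/4 is in segment 2 (τ=1/4); S_2(τ)=1071/904

y_0=2 y_1=5 y_2=2 y_3=-1 y_4=-2 y_5=-3
S(13/4) = 1071/904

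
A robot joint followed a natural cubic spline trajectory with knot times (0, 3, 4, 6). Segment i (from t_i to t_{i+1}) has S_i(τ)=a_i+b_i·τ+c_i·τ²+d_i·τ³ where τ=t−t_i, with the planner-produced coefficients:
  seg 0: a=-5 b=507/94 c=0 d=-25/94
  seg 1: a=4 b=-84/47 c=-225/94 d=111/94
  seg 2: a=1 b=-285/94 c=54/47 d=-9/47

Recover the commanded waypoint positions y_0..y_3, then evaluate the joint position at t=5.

y_0 = S_0(0) = a_0 = -5
y_1 = S_1(0) = a_1 = 4
y_2 = S_2(0) = a_2 = 1
y_3 = S_2(2) = -2
t_q=5 is in segment 2 (τ=1); S_2(τ)=-101/94

y_0=-5 y_1=4 y_2=1 y_3=-2
S(5) = -101/94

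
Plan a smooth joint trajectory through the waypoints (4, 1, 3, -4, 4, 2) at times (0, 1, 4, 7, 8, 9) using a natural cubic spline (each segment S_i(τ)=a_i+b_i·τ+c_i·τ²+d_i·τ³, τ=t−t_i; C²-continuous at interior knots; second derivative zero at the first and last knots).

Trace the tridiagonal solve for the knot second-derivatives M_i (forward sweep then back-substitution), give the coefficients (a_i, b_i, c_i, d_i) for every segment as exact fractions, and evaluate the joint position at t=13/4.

Δ: Δ0=-3, Δ1=2/3, Δ2=-7/3, Δ3=8, Δ4=-2
row 1: diag=8, rhs=22; c'=3/8, d'=11/4
row 2: denom=12−3·3/8=87/8; d'=(-18−3·11/4)/(87/8)=-70/29
row 3: denom=8−3·8/29=208/29; d'=(62−3·-70/29)/(208/29)=251/26
row 4: denom=4−1·29/208=803/208; d'=(-60−1·251/26)/(803/208)=-14488/803
back: M4=-14488/803
back: M3=251/26−29/208·-14488/803=9772/803
back: M2=-70/29−8/29·9772/803=-4634/803
back: M1=11/4−3/8·-4634/803=3946/803
M: M0=0, M1=3946/803, M2=-4634/803, M3=9772/803, M4=-14488/803, M5=0
seg 0: a=4, c=M0/2=0, d=(M1−M0)/(6·1)=1973/2409, b=Δ0−h0·(2M0+M1)/6=-9200/2409
seg 1: a=1, c=M1/2=1973/803, d=(M2−M1)/(6·3)=-130/219, b=Δ1−h1·(2M1+M2)/6=-3281/2409
seg 2: a=3, c=M2/2=-2317/803, d=(M3−M2)/(6·3)=2401/2409, b=Δ2−h2·(2M2+M3)/6=-6377/2409
seg 3: a=-4, c=M3/2=4886/803, d=(M4−M3)/(6·1)=-12130/2409, b=Δ3−h3·(2M3+M4)/6=16744/2409
seg 4: a=4, c=M4/2=-7244/803, d=(M5−M4)/(6·1)=7244/2409, b=Δ4−h4·(2M4+M5)/6=9670/2409
t_q=13/4 → seg 1, τ=9/4; S=1+-3281/2409·τ+1973/803·τ²+-130/219·τ³=92833/25696

  seg 0: a=4 b=-9200/2409 c=0 d=1973/2409
  seg 1: a=1 b=-3281/2409 c=1973/803 d=-130/219
  seg 2: a=3 b=-6377/2409 c=-2317/803 d=2401/2409
  seg 3: a=-4 b=16744/2409 c=4886/803 d=-12130/2409
  seg 4: a=4 b=9670/2409 c=-7244/803 d=7244/2409
S(13/4) = 92833/25696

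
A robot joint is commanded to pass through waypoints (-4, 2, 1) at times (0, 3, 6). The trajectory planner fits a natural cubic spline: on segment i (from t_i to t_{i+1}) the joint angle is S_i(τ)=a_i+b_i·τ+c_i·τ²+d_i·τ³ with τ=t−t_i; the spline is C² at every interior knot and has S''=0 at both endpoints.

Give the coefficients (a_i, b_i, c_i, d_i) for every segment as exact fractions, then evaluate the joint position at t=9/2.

  seg 0: a=-4 b=31/12 c=0 d=-7/108
  seg 1: a=2 b=5/6 c=-7/12 d=7/108
S(9/2) = 69/32

Δ: Δ0=2, Δ1=-1/3
row 1: diag=12, rhs=-14; c'=1/4, d'=-7/6
back: M1=-7/6
M: M0=0, M1=-7/6, M2=0
seg 0: a=-4, c=M0/2=0, d=(M1−M0)/(6·3)=-7/108, b=Δ0−h0·(2M0+M1)/6=31/12
seg 1: a=2, c=M1/2=-7/12, d=(M2−M1)/(6·3)=7/108, b=Δ1−h1·(2M1+M2)/6=5/6
t_q=9/2 → seg 1, τ=3/2; S=2+5/6·τ+-7/12·τ²+7/108·τ³=69/32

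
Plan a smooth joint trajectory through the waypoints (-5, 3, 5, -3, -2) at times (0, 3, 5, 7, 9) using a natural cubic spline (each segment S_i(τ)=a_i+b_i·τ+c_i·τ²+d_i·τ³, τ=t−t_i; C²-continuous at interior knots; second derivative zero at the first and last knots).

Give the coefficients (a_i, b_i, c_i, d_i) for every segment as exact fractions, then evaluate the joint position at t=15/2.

  seg 0: a=-5 b=2281/852 c=0 d=-1/852
  seg 1: a=3 b=1127/426 c=-3/284 d=-173/426
  seg 2: a=5 b=-967/426 c=-695/284 d=337/426
  seg 3: a=-3 b=-1093/426 c=653/284 d=-653/1704
S(15/2) = -17067/4544

Δ: Δ0=8/3, Δ1=1, Δ2=-4, Δ3=1/2
row 1: diag=10, rhs=-10; c'=1/5, d'=-1
row 2: denom=8−2·1/5=38/5; d'=(-30−2·-1)/(38/5)=-70/19
row 3: denom=8−2·5/19=142/19; d'=(27−2·-70/19)/(142/19)=653/142
back: M3=653/142
back: M2=-70/19−5/19·653/142=-695/142
back: M1=-1−1/5·-695/142=-3/142
M: M0=0, M1=-3/142, M2=-695/142, M3=653/142, M4=0
seg 0: a=-5, c=M0/2=0, d=(M1−M0)/(6·3)=-1/852, b=Δ0−h0·(2M0+M1)/6=2281/852
seg 1: a=3, c=M1/2=-3/284, d=(M2−M1)/(6·2)=-173/426, b=Δ1−h1·(2M1+M2)/6=1127/426
seg 2: a=5, c=M2/2=-695/284, d=(M3−M2)/(6·2)=337/426, b=Δ2−h2·(2M2+M3)/6=-967/426
seg 3: a=-3, c=M3/2=653/284, d=(M4−M3)/(6·2)=-653/1704, b=Δ3−h3·(2M3+M4)/6=-1093/426
t_q=15/2 → seg 3, τ=1/2; S=-3+-1093/426·τ+653/284·τ²+-653/1704·τ³=-17067/4544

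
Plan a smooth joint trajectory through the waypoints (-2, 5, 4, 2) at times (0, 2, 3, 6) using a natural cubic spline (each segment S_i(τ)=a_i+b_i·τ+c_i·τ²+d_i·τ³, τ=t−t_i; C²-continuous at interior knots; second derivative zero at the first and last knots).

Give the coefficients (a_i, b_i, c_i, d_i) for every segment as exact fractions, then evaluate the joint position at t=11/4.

Δ: Δ0=7/2, Δ1=-1, Δ2=-2/3
row 1: diag=6, rhs=-27; c'=1/6, d'=-9/2
row 2: denom=8−1·1/6=47/6; d'=(2−1·-9/2)/(47/6)=39/47
back: M2=39/47
back: M1=-9/2−1/6·39/47=-218/47
M: M0=0, M1=-218/47, M2=39/47, M3=0
seg 0: a=-2, c=M0/2=0, d=(M1−M0)/(6·2)=-109/282, b=Δ0−h0·(2M0+M1)/6=1423/282
seg 1: a=5, c=M1/2=-109/47, d=(M2−M1)/(6·1)=257/282, b=Δ1−h1·(2M1+M2)/6=115/282
seg 2: a=4, c=M2/2=39/94, d=(M3−M2)/(6·3)=-13/282, b=Δ2−h2·(2M2+M3)/6=-211/141
t_q=11/4 → seg 1, τ=3/4; S=5+115/282·τ+-109/47·τ²+257/282·τ³=26385/6016

  seg 0: a=-2 b=1423/282 c=0 d=-109/282
  seg 1: a=5 b=115/282 c=-109/47 d=257/282
  seg 2: a=4 b=-211/141 c=39/94 d=-13/282
S(11/4) = 26385/6016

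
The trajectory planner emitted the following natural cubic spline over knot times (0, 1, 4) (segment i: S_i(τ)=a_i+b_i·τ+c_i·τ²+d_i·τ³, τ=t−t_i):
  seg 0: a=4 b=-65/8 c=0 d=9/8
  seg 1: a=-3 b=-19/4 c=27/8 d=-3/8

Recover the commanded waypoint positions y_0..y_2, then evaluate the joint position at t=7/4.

y_0 = S_0(0) = a_0 = 4
y_1 = S_1(0) = a_1 = -3
y_2 = S_1(3) = 3
t_q=7/4 is in segment 1 (τ=3/4); S_1(τ)=-2469/512

y_0=4 y_1=-3 y_2=3
S(7/4) = -2469/512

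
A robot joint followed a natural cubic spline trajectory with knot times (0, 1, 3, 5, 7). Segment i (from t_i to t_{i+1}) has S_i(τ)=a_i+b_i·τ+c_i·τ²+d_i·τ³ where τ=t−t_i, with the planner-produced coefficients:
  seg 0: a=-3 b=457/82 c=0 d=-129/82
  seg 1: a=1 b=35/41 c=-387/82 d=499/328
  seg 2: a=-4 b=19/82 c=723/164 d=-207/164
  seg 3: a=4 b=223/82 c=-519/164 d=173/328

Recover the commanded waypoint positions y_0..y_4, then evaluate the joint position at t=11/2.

y_0 = S_0(0) = a_0 = -3
y_1 = S_1(0) = a_1 = 1
y_2 = S_2(0) = a_2 = -4
y_3 = S_3(0) = a_3 = 4
y_4 = S_3(2) = 1
t_q=11/2 is in segment 3 (τ=1/2); S_3(τ)=12161/2624

y_0=-3 y_1=1 y_2=-4 y_3=4 y_4=1
S(11/2) = 12161/2624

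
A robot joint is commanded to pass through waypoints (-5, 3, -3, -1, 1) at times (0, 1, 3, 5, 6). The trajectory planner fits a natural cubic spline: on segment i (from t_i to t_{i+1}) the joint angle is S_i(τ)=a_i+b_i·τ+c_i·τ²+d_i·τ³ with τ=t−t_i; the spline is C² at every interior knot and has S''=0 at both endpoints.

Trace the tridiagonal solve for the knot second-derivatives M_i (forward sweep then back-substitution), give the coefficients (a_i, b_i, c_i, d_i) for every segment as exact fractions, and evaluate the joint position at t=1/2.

  seg 0: a=-5 b=51/5 c=0 d=-11/5
  seg 1: a=3 b=18/5 c=-33/5 d=33/20
  seg 2: a=-3 b=-3 c=33/10 d=-13/20
  seg 3: a=-1 b=12/5 c=-3/5 d=1/5
S(1/2) = -7/40

Δ: Δ0=8, Δ1=-3, Δ2=1, Δ3=2
row 1: diag=6, rhs=-66; c'=1/3, d'=-11
row 2: denom=8−2·1/3=22/3; d'=(24−2·-11)/(22/3)=69/11
row 3: denom=6−2·3/11=60/11; d'=(6−2·69/11)/(60/11)=-6/5
back: M3=-6/5
back: M2=69/11−3/11·-6/5=33/5
back: M1=-11−1/3·33/5=-66/5
M: M0=0, M1=-66/5, M2=33/5, M3=-6/5, M4=0
seg 0: a=-5, c=M0/2=0, d=(M1−M0)/(6·1)=-11/5, b=Δ0−h0·(2M0+M1)/6=51/5
seg 1: a=3, c=M1/2=-33/5, d=(M2−M1)/(6·2)=33/20, b=Δ1−h1·(2M1+M2)/6=18/5
seg 2: a=-3, c=M2/2=33/10, d=(M3−M2)/(6·2)=-13/20, b=Δ2−h2·(2M2+M3)/6=-3
seg 3: a=-1, c=M3/2=-3/5, d=(M4−M3)/(6·1)=1/5, b=Δ3−h3·(2M3+M4)/6=12/5
t_q=1/2 → seg 0, τ=1/2; S=-5+51/5·τ+0·τ²+-11/5·τ³=-7/40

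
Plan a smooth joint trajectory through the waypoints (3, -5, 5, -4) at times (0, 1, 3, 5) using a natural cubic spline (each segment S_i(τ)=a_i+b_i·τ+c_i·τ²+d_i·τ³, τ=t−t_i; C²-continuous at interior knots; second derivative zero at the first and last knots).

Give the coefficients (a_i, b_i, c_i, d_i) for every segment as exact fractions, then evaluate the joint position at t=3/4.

  seg 0: a=3 b=-475/44 c=0 d=123/44
  seg 1: a=-5 b=-53/22 c=369/44 d=-103/44
  seg 2: a=5 b=67/22 c=-249/44 d=83/88
S(3/4) = -11031/2816

Δ: Δ0=-8, Δ1=5, Δ2=-9/2
row 1: diag=6, rhs=78; c'=1/3, d'=13
row 2: denom=8−2·1/3=22/3; d'=(-57−2·13)/(22/3)=-249/22
back: M2=-249/22
back: M1=13−1/3·-249/22=369/22
M: M0=0, M1=369/22, M2=-249/22, M3=0
seg 0: a=3, c=M0/2=0, d=(M1−M0)/(6·1)=123/44, b=Δ0−h0·(2M0+M1)/6=-475/44
seg 1: a=-5, c=M1/2=369/44, d=(M2−M1)/(6·2)=-103/44, b=Δ1−h1·(2M1+M2)/6=-53/22
seg 2: a=5, c=M2/2=-249/44, d=(M3−M2)/(6·2)=83/88, b=Δ2−h2·(2M2+M3)/6=67/22
t_q=3/4 → seg 0, τ=3/4; S=3+-475/44·τ+0·τ²+123/44·τ³=-11031/2816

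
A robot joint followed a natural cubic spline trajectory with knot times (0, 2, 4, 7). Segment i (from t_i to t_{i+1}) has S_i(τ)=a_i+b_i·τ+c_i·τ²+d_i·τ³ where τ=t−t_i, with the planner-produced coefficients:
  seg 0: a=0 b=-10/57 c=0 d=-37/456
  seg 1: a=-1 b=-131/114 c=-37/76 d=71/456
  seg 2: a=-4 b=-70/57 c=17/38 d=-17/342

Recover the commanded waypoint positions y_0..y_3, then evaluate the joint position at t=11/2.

y_0 = S_0(0) = a_0 = 0
y_1 = S_1(0) = a_1 = -1
y_2 = S_2(0) = a_2 = -4
y_3 = S_2(3) = -5
t_q=11/2 is in segment 2 (τ=3/2); S_2(τ)=-1521/304

y_0=0 y_1=-1 y_2=-4 y_3=-5
S(11/2) = -1521/304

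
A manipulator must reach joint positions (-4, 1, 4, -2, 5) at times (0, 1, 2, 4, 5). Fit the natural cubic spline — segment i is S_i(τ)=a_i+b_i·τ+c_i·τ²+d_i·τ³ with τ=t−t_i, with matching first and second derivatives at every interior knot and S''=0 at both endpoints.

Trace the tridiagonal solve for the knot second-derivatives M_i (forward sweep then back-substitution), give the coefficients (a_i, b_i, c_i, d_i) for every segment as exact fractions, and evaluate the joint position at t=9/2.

  seg 0: a=-4 b=309/61 c=0 d=-4/61
  seg 1: a=1 b=297/61 c=-12/61 d=-102/61
  seg 2: a=4 b=-33/61 c=-318/61 d=243/122
  seg 3: a=-2 b=153/61 c=411/61 d=-137/61
S(9/2) = 321/488

Δ: Δ0=5, Δ1=3, Δ2=-3, Δ3=7
row 1: diag=4, rhs=-12; c'=1/4, d'=-3
row 2: denom=6−1·1/4=23/4; d'=(-36−1·-3)/(23/4)=-132/23
row 3: denom=6−2·8/23=122/23; d'=(60−2·-132/23)/(122/23)=822/61
back: M3=822/61
back: M2=-132/23−8/23·822/61=-636/61
back: M1=-3−1/4·-636/61=-24/61
M: M0=0, M1=-24/61, M2=-636/61, M3=822/61, M4=0
seg 0: a=-4, c=M0/2=0, d=(M1−M0)/(6·1)=-4/61, b=Δ0−h0·(2M0+M1)/6=309/61
seg 1: a=1, c=M1/2=-12/61, d=(M2−M1)/(6·1)=-102/61, b=Δ1−h1·(2M1+M2)/6=297/61
seg 2: a=4, c=M2/2=-318/61, d=(M3−M2)/(6·2)=243/122, b=Δ2−h2·(2M2+M3)/6=-33/61
seg 3: a=-2, c=M3/2=411/61, d=(M4−M3)/(6·1)=-137/61, b=Δ3−h3·(2M3+M4)/6=153/61
t_q=9/2 → seg 3, τ=1/2; S=-2+153/61·τ+411/61·τ²+-137/61·τ³=321/488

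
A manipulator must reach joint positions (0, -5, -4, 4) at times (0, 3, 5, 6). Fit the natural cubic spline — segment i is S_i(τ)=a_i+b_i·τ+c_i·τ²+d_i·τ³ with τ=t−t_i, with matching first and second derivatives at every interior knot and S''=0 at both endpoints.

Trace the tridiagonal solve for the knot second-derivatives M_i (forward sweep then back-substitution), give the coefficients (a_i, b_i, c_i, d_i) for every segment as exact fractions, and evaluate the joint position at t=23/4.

Δ: Δ0=-5/3, Δ1=1/2, Δ2=8
row 1: diag=10, rhs=13; c'=1/5, d'=13/10
row 2: denom=6−2·1/5=28/5; d'=(45−2·13/10)/(28/5)=53/7
back: M2=53/7
back: M1=13/10−1/5·53/7=-3/14
M: M0=0, M1=-3/14, M2=53/7, M3=0
seg 0: a=0, c=M0/2=0, d=(M1−M0)/(6·3)=-1/84, b=Δ0−h0·(2M0+M1)/6=-131/84
seg 1: a=-5, c=M1/2=-3/28, d=(M2−M1)/(6·2)=109/168, b=Δ1−h1·(2M1+M2)/6=-79/42
seg 2: a=-4, c=M2/2=53/14, d=(M3−M2)/(6·1)=-53/42, b=Δ2−h2·(2M2+M3)/6=115/21
t_q=23/4 → seg 2, τ=3/4; S=-4+115/21·τ+53/14·τ²+-53/42·τ³=1527/896

  seg 0: a=0 b=-131/84 c=0 d=-1/84
  seg 1: a=-5 b=-79/42 c=-3/28 d=109/168
  seg 2: a=-4 b=115/21 c=53/14 d=-53/42
S(23/4) = 1527/896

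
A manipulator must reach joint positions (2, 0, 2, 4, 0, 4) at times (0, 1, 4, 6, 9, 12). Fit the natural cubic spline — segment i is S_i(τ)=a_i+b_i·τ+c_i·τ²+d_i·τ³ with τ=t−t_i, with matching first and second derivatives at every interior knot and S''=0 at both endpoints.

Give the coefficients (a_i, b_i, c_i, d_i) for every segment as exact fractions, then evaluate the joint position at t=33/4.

Δ: Δ0=-2, Δ1=2/3, Δ2=1, Δ3=-4/3, Δ4=4/3
row 1: diag=8, rhs=16; c'=3/8, d'=2
row 2: denom=10−3·3/8=71/8; d'=(2−3·2)/(71/8)=-32/71
row 3: denom=10−2·16/71=678/71; d'=(-14−2·-32/71)/(678/71)=-155/113
row 4: denom=12−3·71/226=2499/226; d'=(16−3·-155/113)/(2499/226)=4546/2499
back: M4=4546/2499
back: M3=-155/113−71/226·4546/2499=-4856/2499
back: M2=-32/71−16/71·-4856/2499=-32/2499
back: M1=2−3/8·-32/2499=1670/833
M: M0=0, M1=1670/833, M2=-32/2499, M3=-4856/2499, M4=4546/2499, M5=0
seg 0: a=2, c=M0/2=0, d=(M1−M0)/(6·1)=835/2499, b=Δ0−h0·(2M0+M1)/6=-5833/2499
seg 1: a=0, c=M1/2=835/833, d=(M2−M1)/(6·3)=-2521/22491, b=Δ1−h1·(2M1+M2)/6=-3328/2499
seg 2: a=2, c=M2/2=-16/2499, d=(M3−M2)/(6·2)=-134/833, b=Δ2−h2·(2M2+M3)/6=4139/2499
seg 3: a=4, c=M3/2=-2428/2499, d=(M4−M3)/(6·3)=1567/7497, b=Δ3−h3·(2M3+M4)/6=-107/357
seg 4: a=0, c=M4/2=2273/2499, d=(M5−M4)/(6·3)=-2273/22491, b=Δ4−h4·(2M4+M5)/6=-1214/2499
t_q=33/4 → seg 3, τ=9/4; S=4+-107/357·τ+-2428/2499·τ²+1567/7497·τ³=41999/53312

  seg 0: a=2 b=-5833/2499 c=0 d=835/2499
  seg 1: a=0 b=-3328/2499 c=835/833 d=-2521/22491
  seg 2: a=2 b=4139/2499 c=-16/2499 d=-134/833
  seg 3: a=4 b=-107/357 c=-2428/2499 d=1567/7497
  seg 4: a=0 b=-1214/2499 c=2273/2499 d=-2273/22491
S(33/4) = 41999/53312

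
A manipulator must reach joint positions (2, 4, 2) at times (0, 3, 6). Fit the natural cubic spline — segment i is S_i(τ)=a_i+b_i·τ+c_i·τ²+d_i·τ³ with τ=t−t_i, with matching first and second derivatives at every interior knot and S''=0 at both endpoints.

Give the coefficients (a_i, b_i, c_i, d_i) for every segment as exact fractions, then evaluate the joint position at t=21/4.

Δ: Δ0=2/3, Δ1=-2/3
row 1: diag=12, rhs=-8; c'=1/4, d'=-2/3
back: M1=-2/3
M: M0=0, M1=-2/3, M2=0
seg 0: a=2, c=M0/2=0, d=(M1−M0)/(6·3)=-1/27, b=Δ0−h0·(2M0+M1)/6=1
seg 1: a=4, c=M1/2=-1/3, d=(M2−M1)/(6·3)=1/27, b=Δ1−h1·(2M1+M2)/6=0
t_q=21/4 → seg 1, τ=9/4; S=4+0·τ+-1/3·τ²+1/27·τ³=175/64

  seg 0: a=2 b=1 c=0 d=-1/27
  seg 1: a=4 b=0 c=-1/3 d=1/27
S(21/4) = 175/64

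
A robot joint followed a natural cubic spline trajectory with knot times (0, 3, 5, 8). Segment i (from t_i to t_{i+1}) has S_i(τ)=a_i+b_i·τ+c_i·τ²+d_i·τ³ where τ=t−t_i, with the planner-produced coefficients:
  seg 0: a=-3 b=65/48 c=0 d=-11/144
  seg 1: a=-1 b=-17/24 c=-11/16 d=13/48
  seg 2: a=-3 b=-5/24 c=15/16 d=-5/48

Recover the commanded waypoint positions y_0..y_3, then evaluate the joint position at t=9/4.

y_0 = S_0(0) = a_0 = -3
y_1 = S_1(0) = a_1 = -1
y_2 = S_2(0) = a_2 = -3
y_3 = S_2(3) = 2
t_q=9/4 is in segment 0 (τ=9/4); S_0(τ)=-843/1024

y_0=-3 y_1=-1 y_2=-3 y_3=2
S(9/4) = -843/1024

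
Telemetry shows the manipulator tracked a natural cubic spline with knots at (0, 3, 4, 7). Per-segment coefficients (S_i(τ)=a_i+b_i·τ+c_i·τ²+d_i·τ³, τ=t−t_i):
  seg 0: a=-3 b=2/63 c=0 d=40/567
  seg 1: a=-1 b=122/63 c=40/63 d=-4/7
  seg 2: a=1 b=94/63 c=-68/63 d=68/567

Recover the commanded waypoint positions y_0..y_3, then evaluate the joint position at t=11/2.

y_0 = S_0(0) = a_0 = -3
y_1 = S_1(0) = a_1 = -1
y_2 = S_2(0) = a_2 = 1
y_3 = S_2(3) = -1
t_q=11/2 is in segment 2 (τ=3/2); S_2(τ)=17/14

y_0=-3 y_1=-1 y_2=1 y_3=-1
S(11/2) = 17/14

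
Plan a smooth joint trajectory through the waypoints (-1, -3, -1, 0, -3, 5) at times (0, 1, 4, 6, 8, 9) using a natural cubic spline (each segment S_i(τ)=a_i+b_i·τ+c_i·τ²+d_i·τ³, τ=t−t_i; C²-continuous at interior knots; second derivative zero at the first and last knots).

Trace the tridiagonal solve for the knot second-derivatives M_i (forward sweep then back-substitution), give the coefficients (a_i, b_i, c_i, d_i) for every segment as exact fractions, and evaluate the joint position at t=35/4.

  seg 0: a=-1 b=-5107/2199 c=0 d=709/2199
  seg 1: a=-3 b=-2980/2199 c=709/733 d=-215/2199
  seg 2: a=-1 b=3977/2199 c=64/733 d=-6523/17592
  seg 3: a=0 b=-10079/4398 c=-6267/2932 d=22283/17592
  seg 4: a=-3 b=9584/2199 c=4004/733 d=-4004/2199
S(35/4) = 30179/11728

Δ: Δ0=-2, Δ1=2/3, Δ2=1/2, Δ3=-3/2, Δ4=8
row 1: diag=8, rhs=16; c'=3/8, d'=2
row 2: denom=10−3·3/8=71/8; d'=(-1−3·2)/(71/8)=-56/71
row 3: denom=8−2·16/71=536/71; d'=(-12−2·-56/71)/(536/71)=-185/134
row 4: denom=6−2·71/268=733/134; d'=(57−2·-185/134)/(733/134)=8008/733
back: M4=8008/733
back: M3=-185/134−71/268·8008/733=-6267/1466
back: M2=-56/71−16/71·-6267/1466=128/733
back: M1=2−3/8·128/733=1418/733
M: M0=0, M1=1418/733, M2=128/733, M3=-6267/1466, M4=8008/733, M5=0
seg 0: a=-1, c=M0/2=0, d=(M1−M0)/(6·1)=709/2199, b=Δ0−h0·(2M0+M1)/6=-5107/2199
seg 1: a=-3, c=M1/2=709/733, d=(M2−M1)/(6·3)=-215/2199, b=Δ1−h1·(2M1+M2)/6=-2980/2199
seg 2: a=-1, c=M2/2=64/733, d=(M3−M2)/(6·2)=-6523/17592, b=Δ2−h2·(2M2+M3)/6=3977/2199
seg 3: a=0, c=M3/2=-6267/2932, d=(M4−M3)/(6·2)=22283/17592, b=Δ3−h3·(2M3+M4)/6=-10079/4398
seg 4: a=-3, c=M4/2=4004/733, d=(M5−M4)/(6·1)=-4004/2199, b=Δ4−h4·(2M4+M5)/6=9584/2199
t_q=35/4 → seg 4, τ=3/4; S=-3+9584/2199·τ+4004/733·τ²+-4004/2199·τ³=30179/11728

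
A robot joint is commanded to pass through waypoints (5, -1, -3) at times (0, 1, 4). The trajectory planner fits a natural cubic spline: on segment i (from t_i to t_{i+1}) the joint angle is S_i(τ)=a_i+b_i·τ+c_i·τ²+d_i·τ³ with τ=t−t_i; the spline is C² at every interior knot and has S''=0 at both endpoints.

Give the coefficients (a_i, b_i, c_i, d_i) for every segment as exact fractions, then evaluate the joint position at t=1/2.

Δ: Δ0=-6, Δ1=-2/3
row 1: diag=8, rhs=32; c'=3/8, d'=4
back: M1=4
M: M0=0, M1=4, M2=0
seg 0: a=5, c=M0/2=0, d=(M1−M0)/(6·1)=2/3, b=Δ0−h0·(2M0+M1)/6=-20/3
seg 1: a=-1, c=M1/2=2, d=(M2−M1)/(6·3)=-2/9, b=Δ1−h1·(2M1+M2)/6=-14/3
t_q=1/2 → seg 0, τ=1/2; S=5+-20/3·τ+0·τ²+2/3·τ³=7/4

  seg 0: a=5 b=-20/3 c=0 d=2/3
  seg 1: a=-1 b=-14/3 c=2 d=-2/9
S(1/2) = 7/4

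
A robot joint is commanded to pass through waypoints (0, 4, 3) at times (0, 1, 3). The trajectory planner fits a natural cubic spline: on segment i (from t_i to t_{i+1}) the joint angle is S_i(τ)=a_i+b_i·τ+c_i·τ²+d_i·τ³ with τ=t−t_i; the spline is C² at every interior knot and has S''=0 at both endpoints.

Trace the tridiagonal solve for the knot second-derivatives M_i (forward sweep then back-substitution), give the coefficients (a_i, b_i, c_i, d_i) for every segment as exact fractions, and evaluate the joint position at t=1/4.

Δ: Δ0=4, Δ1=-1/2
row 1: diag=6, rhs=-27; c'=1/3, d'=-9/2
back: M1=-9/2
M: M0=0, M1=-9/2, M2=0
seg 0: a=0, c=M0/2=0, d=(M1−M0)/(6·1)=-3/4, b=Δ0−h0·(2M0+M1)/6=19/4
seg 1: a=4, c=M1/2=-9/4, d=(M2−M1)/(6·2)=3/8, b=Δ1−h1·(2M1+M2)/6=5/2
t_q=1/4 → seg 0, τ=1/4; S=0+19/4·τ+0·τ²+-3/4·τ³=301/256

  seg 0: a=0 b=19/4 c=0 d=-3/4
  seg 1: a=4 b=5/2 c=-9/4 d=3/8
S(1/4) = 301/256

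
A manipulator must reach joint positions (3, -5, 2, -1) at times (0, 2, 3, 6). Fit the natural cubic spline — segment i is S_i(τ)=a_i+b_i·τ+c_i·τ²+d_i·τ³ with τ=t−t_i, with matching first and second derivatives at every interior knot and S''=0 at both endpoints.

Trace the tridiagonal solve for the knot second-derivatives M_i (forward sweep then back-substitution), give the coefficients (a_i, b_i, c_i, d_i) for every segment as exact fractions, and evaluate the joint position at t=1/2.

Δ: Δ0=-4, Δ1=7, Δ2=-1
row 1: diag=6, rhs=66; c'=1/6, d'=11
row 2: denom=8−1·1/6=47/6; d'=(-48−1·11)/(47/6)=-354/47
back: M2=-354/47
back: M1=11−1/6·-354/47=576/47
M: M0=0, M1=576/47, M2=-354/47, M3=0
seg 0: a=3, c=M0/2=0, d=(M1−M0)/(6·2)=48/47, b=Δ0−h0·(2M0+M1)/6=-380/47
seg 1: a=-5, c=M1/2=288/47, d=(M2−M1)/(6·1)=-155/47, b=Δ1−h1·(2M1+M2)/6=196/47
seg 2: a=2, c=M2/2=-177/47, d=(M3−M2)/(6·3)=59/141, b=Δ2−h2·(2M2+M3)/6=307/47
t_q=1/2 → seg 0, τ=1/2; S=3+-380/47·τ+0·τ²+48/47·τ³=-43/47

  seg 0: a=3 b=-380/47 c=0 d=48/47
  seg 1: a=-5 b=196/47 c=288/47 d=-155/47
  seg 2: a=2 b=307/47 c=-177/47 d=59/141
S(1/2) = -43/47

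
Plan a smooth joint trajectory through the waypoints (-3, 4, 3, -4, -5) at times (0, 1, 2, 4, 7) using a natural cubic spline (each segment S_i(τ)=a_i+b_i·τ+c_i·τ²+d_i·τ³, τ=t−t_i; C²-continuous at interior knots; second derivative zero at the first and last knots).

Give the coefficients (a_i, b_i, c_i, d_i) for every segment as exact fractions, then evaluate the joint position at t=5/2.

Δ: Δ0=7, Δ1=-1, Δ2=-7/2, Δ3=-1/3
row 1: diag=4, rhs=-48; c'=1/4, d'=-12
row 2: denom=6−1·1/4=23/4; d'=(-15−1·-12)/(23/4)=-12/23
row 3: denom=10−2·8/23=214/23; d'=(19−2·-12/23)/(214/23)=461/214
back: M3=461/214
back: M2=-12/23−8/23·461/214=-136/107
back: M1=-12−1/4·-136/107=-1250/107
M: M0=0, M1=-1250/107, M2=-136/107, M3=461/214, M4=0
seg 0: a=-3, c=M0/2=0, d=(M1−M0)/(6·1)=-625/321, b=Δ0−h0·(2M0+M1)/6=2872/321
seg 1: a=4, c=M1/2=-625/107, d=(M2−M1)/(6·1)=557/321, b=Δ1−h1·(2M1+M2)/6=997/321
seg 2: a=3, c=M2/2=-68/107, d=(M3−M2)/(6·2)=733/2568, b=Δ2−h2·(2M2+M3)/6=-1082/321
seg 3: a=-4, c=M3/2=461/428, d=(M4−M3)/(6·3)=-461/3852, b=Δ3−h3·(2M3+M4)/6=-1597/642
t_q=5/2 → seg 2, τ=1/2; S=3+-1082/321·τ+-68/107·τ²+733/2568·τ³=8159/6848

  seg 0: a=-3 b=2872/321 c=0 d=-625/321
  seg 1: a=4 b=997/321 c=-625/107 d=557/321
  seg 2: a=3 b=-1082/321 c=-68/107 d=733/2568
  seg 3: a=-4 b=-1597/642 c=461/428 d=-461/3852
S(5/2) = 8159/6848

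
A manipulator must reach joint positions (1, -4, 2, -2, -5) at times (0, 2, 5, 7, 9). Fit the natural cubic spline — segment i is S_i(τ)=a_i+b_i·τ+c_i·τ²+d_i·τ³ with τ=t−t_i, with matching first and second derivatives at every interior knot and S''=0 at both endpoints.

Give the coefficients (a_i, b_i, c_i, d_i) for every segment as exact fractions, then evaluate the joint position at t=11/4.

Δ: Δ0=-5/2, Δ1=2, Δ2=-2, Δ3=-3/2
row 1: diag=10, rhs=27; c'=3/10, d'=27/10
row 2: denom=10−3·3/10=91/10; d'=(-24−3·27/10)/(91/10)=-321/91
row 3: denom=8−2·20/91=688/91; d'=(3−2·-321/91)/(688/91)=915/688
back: M3=915/688
back: M2=-321/91−20/91·915/688=-657/172
back: M1=27/10−3/10·-657/172=1323/344
M: M0=0, M1=1323/344, M2=-657/172, M3=915/688, M4=0
seg 0: a=1, c=M0/2=0, d=(M1−M0)/(6·2)=441/1376, b=Δ0−h0·(2M0+M1)/6=-1301/344
seg 1: a=-4, c=M1/2=1323/688, d=(M2−M1)/(6·3)=-293/688, b=Δ1−h1·(2M1+M2)/6=11/172
seg 2: a=2, c=M2/2=-657/344, d=(M3−M2)/(6·2)=1181/2752, b=Δ2−h2·(2M2+M3)/6=71/688
seg 3: a=-2, c=M3/2=915/1376, d=(M4−M3)/(6·2)=-305/2752, b=Δ3−h3·(2M3+M4)/6=-821/344
t_q=11/4 → seg 1, τ=3/4; S=-4+11/172·τ+1323/688·τ²+-293/688·τ³=-134299/44032

  seg 0: a=1 b=-1301/344 c=0 d=441/1376
  seg 1: a=-4 b=11/172 c=1323/688 d=-293/688
  seg 2: a=2 b=71/688 c=-657/344 d=1181/2752
  seg 3: a=-2 b=-821/344 c=915/1376 d=-305/2752
S(11/4) = -134299/44032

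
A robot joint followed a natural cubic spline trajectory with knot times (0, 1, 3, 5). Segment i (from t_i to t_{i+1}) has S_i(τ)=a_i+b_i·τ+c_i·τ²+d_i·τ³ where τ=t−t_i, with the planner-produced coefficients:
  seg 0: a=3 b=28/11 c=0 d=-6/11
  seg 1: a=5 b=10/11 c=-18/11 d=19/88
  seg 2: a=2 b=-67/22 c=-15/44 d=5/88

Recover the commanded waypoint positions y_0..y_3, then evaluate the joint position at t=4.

y_0 = S_0(0) = a_0 = 3
y_1 = S_1(0) = a_1 = 5
y_2 = S_2(0) = a_2 = 2
y_3 = S_2(2) = -5
t_q=4 is in segment 2 (τ=1); S_2(τ)=-117/88

y_0=3 y_1=5 y_2=2 y_3=-5
S(4) = -117/88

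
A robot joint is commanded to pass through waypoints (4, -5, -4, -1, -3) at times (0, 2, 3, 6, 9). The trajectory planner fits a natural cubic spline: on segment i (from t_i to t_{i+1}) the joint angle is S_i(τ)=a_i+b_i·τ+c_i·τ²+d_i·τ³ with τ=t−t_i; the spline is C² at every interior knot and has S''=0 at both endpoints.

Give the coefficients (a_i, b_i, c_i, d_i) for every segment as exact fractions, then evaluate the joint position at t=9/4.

  seg 0: a=4 b=-1621/255 c=0 d=947/2040
  seg 1: a=-5 b=-401/510 c=947/340 d=-1019/1020
  seg 2: a=-4 b=1823/1020 c=-18/85 d=-31/1836
  seg 3: a=-1 b=31/510 c=-371/1020 d=371/9180
S(9/4) = -109629/21760

Δ: Δ0=-9/2, Δ1=1, Δ2=1, Δ3=-2/3
row 1: diag=6, rhs=33; c'=1/6, d'=11/2
row 2: denom=8−1·1/6=47/6; d'=(0−1·11/2)/(47/6)=-33/47
row 3: denom=12−3·18/47=510/47; d'=(-10−3·-33/47)/(510/47)=-371/510
back: M3=-371/510
back: M2=-33/47−18/47·-371/510=-36/85
back: M1=11/2−1/6·-36/85=947/170
M: M0=0, M1=947/170, M2=-36/85, M3=-371/510, M4=0
seg 0: a=4, c=M0/2=0, d=(M1−M0)/(6·2)=947/2040, b=Δ0−h0·(2M0+M1)/6=-1621/255
seg 1: a=-5, c=M1/2=947/340, d=(M2−M1)/(6·1)=-1019/1020, b=Δ1−h1·(2M1+M2)/6=-401/510
seg 2: a=-4, c=M2/2=-18/85, d=(M3−M2)/(6·3)=-31/1836, b=Δ2−h2·(2M2+M3)/6=1823/1020
seg 3: a=-1, c=M3/2=-371/1020, d=(M4−M3)/(6·3)=371/9180, b=Δ3−h3·(2M3+M4)/6=31/510
t_q=9/4 → seg 1, τ=1/4; S=-5+-401/510·τ+947/340·τ²+-1019/1020·τ³=-109629/21760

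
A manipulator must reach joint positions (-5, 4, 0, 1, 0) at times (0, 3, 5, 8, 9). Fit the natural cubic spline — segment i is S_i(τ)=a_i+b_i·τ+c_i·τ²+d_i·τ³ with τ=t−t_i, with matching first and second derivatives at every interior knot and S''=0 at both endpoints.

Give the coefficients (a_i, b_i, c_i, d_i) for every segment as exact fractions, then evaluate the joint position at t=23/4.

  seg 0: a=-5 b=3235/678 c=0 d=-1201/6102
  seg 1: a=4 b=-184/339 c=-1201/678 d=707/1356
  seg 2: a=0 b=-155/113 c=460/339 d=-802/3051
  seg 3: a=1 b=-37/113 c=-114/113 d=38/113
S(23/4) = -1361/3616

Δ: Δ0=3, Δ1=-2, Δ2=1/3, Δ3=-1
row 1: diag=10, rhs=-30; c'=1/5, d'=-3
row 2: denom=10−2·1/5=48/5; d'=(14−2·-3)/(48/5)=25/12
row 3: denom=8−3·5/16=113/16; d'=(-8−3·25/12)/(113/16)=-228/113
back: M3=-228/113
back: M2=25/12−5/16·-228/113=920/339
back: M1=-3−1/5·920/339=-1201/339
M: M0=0, M1=-1201/339, M2=920/339, M3=-228/113, M4=0
seg 0: a=-5, c=M0/2=0, d=(M1−M0)/(6·3)=-1201/6102, b=Δ0−h0·(2M0+M1)/6=3235/678
seg 1: a=4, c=M1/2=-1201/678, d=(M2−M1)/(6·2)=707/1356, b=Δ1−h1·(2M1+M2)/6=-184/339
seg 2: a=0, c=M2/2=460/339, d=(M3−M2)/(6·3)=-802/3051, b=Δ2−h2·(2M2+M3)/6=-155/113
seg 3: a=1, c=M3/2=-114/113, d=(M4−M3)/(6·1)=38/113, b=Δ3−h3·(2M3+M4)/6=-37/113
t_q=23/4 → seg 2, τ=3/4; S=0+-155/113·τ+460/339·τ²+-802/3051·τ³=-1361/3616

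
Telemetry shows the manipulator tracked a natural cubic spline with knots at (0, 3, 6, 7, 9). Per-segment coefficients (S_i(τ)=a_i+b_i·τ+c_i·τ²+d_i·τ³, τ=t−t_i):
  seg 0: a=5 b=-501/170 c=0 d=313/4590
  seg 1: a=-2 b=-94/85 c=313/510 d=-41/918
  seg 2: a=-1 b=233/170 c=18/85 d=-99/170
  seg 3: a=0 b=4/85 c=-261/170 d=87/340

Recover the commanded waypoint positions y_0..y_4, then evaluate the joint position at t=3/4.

y_0 = S_0(0) = a_0 = 5
y_1 = S_1(0) = a_1 = -2
y_2 = S_2(0) = a_2 = -1
y_3 = S_3(0) = a_3 = 0
y_4 = S_3(2) = -4
t_q=3/4 is in segment 0 (τ=3/4); S_0(τ)=6133/2176

y_0=5 y_1=-2 y_2=-1 y_3=0 y_4=-4
S(3/4) = 6133/2176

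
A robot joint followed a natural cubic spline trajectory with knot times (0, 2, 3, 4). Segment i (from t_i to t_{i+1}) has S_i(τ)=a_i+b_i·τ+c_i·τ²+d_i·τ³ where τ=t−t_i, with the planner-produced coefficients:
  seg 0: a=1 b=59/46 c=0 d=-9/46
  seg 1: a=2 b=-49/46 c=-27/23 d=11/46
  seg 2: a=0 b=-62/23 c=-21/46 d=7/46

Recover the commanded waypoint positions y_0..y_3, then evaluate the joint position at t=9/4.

y_0 = S_0(0) = a_0 = 1
y_1 = S_1(0) = a_1 = 2
y_2 = S_2(0) = a_2 = 0
y_3 = S_2(1) = -3
t_q=9/4 is in segment 1 (τ=1/4); S_1(τ)=213/128

y_0=1 y_1=2 y_2=0 y_3=-3
S(9/4) = 213/128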